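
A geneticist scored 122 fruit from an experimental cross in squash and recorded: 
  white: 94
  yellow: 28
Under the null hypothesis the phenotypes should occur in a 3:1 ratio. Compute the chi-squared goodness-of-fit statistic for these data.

Expected counts for N = 122 under a 3:1 ratio (total parts = 4):
  white: 122 × 3/4 = 91.5
  yellow: 122 × 1/4 = 30.5
χ² = Σ (O − E)² / E
  white: (94 − 91.5)² / 91.5 = 0.0683
  yellow: (28 − 30.5)² / 30.5 = 0.2049
χ² = 0.0683 + 0.2049 = 0.2732 ≈ 0.273

0.273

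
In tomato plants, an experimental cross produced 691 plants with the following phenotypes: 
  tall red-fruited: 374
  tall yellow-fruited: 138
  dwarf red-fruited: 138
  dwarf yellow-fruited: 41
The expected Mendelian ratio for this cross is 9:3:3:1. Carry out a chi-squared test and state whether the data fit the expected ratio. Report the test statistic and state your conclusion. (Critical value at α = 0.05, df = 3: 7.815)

The 9:3:3:1 ratio has 16 parts, so with N = 691 the expected counts are:
  tall red-fruited: 691 × 9/16 = 388.6875
  tall yellow-fruited: 691 × 3/16 = 129.5625
  dwarf red-fruited: 691 × 3/16 = 129.5625
  dwarf yellow-fruited: 691 × 1/16 = 43.1875
χ² = Σ (O − E)² / E
  tall red-fruited: (374 − 388.6875)² / 388.6875 = 0.5550
  tall yellow-fruited: (138 − 129.5625)² / 129.5625 = 0.5495
  dwarf red-fruited: (138 − 129.5625)² / 129.5625 = 0.5495
  dwarf yellow-fruited: (41 − 43.1875)² / 43.1875 = 0.1108
χ² = 0.5550 + 0.5495 + 0.5495 + 0.1108 = 1.7648 ≈ 1.765
Degrees of freedom = 4 − 1 = 3; critical value at α = 0.05 is 7.815.
Since 1.765 < 7.815, we fail to reject the null hypothesis — the data are consistent with the 9:3:3:1 ratio.

1.765; consistent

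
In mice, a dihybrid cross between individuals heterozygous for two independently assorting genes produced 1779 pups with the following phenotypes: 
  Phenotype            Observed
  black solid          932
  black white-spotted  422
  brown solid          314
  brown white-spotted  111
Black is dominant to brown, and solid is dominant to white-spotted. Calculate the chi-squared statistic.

A dihybrid F₂ with independent assortment and complete dominance at both loci gives a 9:3:3:1 phenotypic ratio.
Expected counts for N = 1779 under a 9:3:3:1 ratio (total parts = 16):
  black solid: 1779 × 9/16 = 1000.6875
  black white-spotted: 1779 × 3/16 = 333.5625
  brown solid: 1779 × 3/16 = 333.5625
  brown white-spotted: 1779 × 1/16 = 111.1875
χ² = Σ (O − E)² / E
  black solid: (932 − 1000.6875)² / 1000.6875 = 4.7147
  black white-spotted: (422 − 333.5625)² / 333.5625 = 23.4475
  brown solid: (314 − 333.5625)² / 333.5625 = 1.1473
  brown white-spotted: (111 − 111.1875)² / 111.1875 = 0.0003
χ² = 4.7147 + 23.4475 + 1.1473 + 0.0003 = 29.3098 ≈ 29.310

29.310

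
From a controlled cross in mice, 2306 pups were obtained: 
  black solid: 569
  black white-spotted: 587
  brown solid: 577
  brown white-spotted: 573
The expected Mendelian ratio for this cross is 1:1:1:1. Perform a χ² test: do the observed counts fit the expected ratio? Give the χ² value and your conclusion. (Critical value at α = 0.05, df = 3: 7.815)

0.310; consistent

Total ratio parts = 4. Expected numbers out of 2306:
  black solid: 2306 × 1/4 = 576.5
  black white-spotted: 2306 × 1/4 = 576.5
  brown solid: 2306 × 1/4 = 576.5
  brown white-spotted: 2306 × 1/4 = 576.5
χ² = Σ (O − E)² / E
  black solid: (569 − 576.5)² / 576.5 = 0.0976
  black white-spotted: (587 − 576.5)² / 576.5 = 0.1912
  brown solid: (577 − 576.5)² / 576.5 = 0.0004
  brown white-spotted: (573 − 576.5)² / 576.5 = 0.0212
χ² = 0.0976 + 0.1912 + 0.0004 + 0.0212 = 0.3104 ≈ 0.310
Degrees of freedom = 4 − 1 = 3; critical value at α = 0.05 is 7.815.
Since 0.310 < 7.815, we fail to reject the null hypothesis — the data are consistent with the 1:1:1:1 ratio.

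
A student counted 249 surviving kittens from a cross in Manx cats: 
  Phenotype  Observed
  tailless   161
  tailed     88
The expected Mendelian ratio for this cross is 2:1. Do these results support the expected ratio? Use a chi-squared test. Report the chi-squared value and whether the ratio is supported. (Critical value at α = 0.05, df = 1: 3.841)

0.452; consistent

Under the 2:1 hypothesis (Σ ratio = 3, N = 249):
  tailless: 249 × 2/3 = 166
  tailed: 249 × 1/3 = 83
χ² = Σ (O − E)² / E
  tailless: (161 − 166)² / 166 = 0.1506
  tailed: (88 − 83)² / 83 = 0.3012
χ² = 0.1506 + 0.3012 = 0.4518 ≈ 0.452
Degrees of freedom = 2 − 1 = 1; critical value at α = 0.05 is 3.841.
Since 0.452 < 3.841, we fail to reject the null hypothesis — the data are consistent with the 2:1 ratio.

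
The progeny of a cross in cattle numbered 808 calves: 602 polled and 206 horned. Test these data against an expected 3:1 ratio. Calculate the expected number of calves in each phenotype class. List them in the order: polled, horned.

Expected counts for N = 808 under a 3:1 ratio (total parts = 4):
  polled: 808 × 3/4 = 606
  horned: 808 × 1/4 = 202

606, 202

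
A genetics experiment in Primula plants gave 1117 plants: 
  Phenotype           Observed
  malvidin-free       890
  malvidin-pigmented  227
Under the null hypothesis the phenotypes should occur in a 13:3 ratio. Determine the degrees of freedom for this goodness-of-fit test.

1

A goodness-of-fit test with 2 phenotype classes has df = 2 − 1 = 1.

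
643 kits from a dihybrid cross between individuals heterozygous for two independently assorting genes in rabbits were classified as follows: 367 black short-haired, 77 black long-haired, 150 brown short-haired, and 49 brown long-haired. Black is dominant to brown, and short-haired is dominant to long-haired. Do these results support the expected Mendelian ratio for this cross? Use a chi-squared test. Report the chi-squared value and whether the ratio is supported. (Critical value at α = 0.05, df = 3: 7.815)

A dihybrid F₂ with independent assortment and complete dominance at both loci gives a 9:3:3:1 phenotypic ratio.
Total ratio parts = 16. Expected numbers out of 643:
  black short-haired: 643 × 9/16 = 361.6875
  black long-haired: 643 × 3/16 = 120.5625
  brown short-haired: 643 × 3/16 = 120.5625
  brown long-haired: 643 × 1/16 = 40.1875
χ² = Σ (O − E)² / E
  black short-haired: (367 − 361.6875)² / 361.6875 = 0.0780
  black long-haired: (77 − 120.5625)² / 120.5625 = 15.7403
  brown short-haired: (150 − 120.5625)² / 120.5625 = 7.1877
  brown long-haired: (49 − 40.1875)² / 40.1875 = 1.9324
χ² = 0.0780 + 15.7403 + 7.1877 + 1.9324 = 24.9384 ≈ 24.938
Degrees of freedom = 4 − 1 = 3; critical value at α = 0.05 is 7.815.
Since 24.938 > 7.815, we reject the null hypothesis — the data do not fit the 9:3:3:1 ratio.

24.938; not consistent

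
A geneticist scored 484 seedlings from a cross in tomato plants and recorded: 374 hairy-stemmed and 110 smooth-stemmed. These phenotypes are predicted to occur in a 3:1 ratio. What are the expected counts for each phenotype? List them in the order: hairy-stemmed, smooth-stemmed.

363, 121

Total ratio parts = 4. Expected numbers out of 484:
  hairy-stemmed: 484 × 3/4 = 363
  smooth-stemmed: 484 × 1/4 = 121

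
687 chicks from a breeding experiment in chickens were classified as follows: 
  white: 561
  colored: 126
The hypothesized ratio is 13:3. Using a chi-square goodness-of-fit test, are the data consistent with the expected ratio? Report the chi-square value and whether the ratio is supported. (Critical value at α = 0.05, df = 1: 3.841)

The 13:3 ratio has 16 parts, so with N = 687 the expected counts are:
  white: 687 × 13/16 = 558.1875
  colored: 687 × 3/16 = 128.8125
χ² = Σ (O − E)² / E
  white: (561 − 558.1875)² / 558.1875 = 0.0142
  colored: (126 − 128.8125)² / 128.8125 = 0.0614
χ² = 0.0142 + 0.0614 = 0.0756 ≈ 0.076
Degrees of freedom = 2 − 1 = 1; critical value at α = 0.05 is 3.841.
Since 0.076 < 3.841, we fail to reject the null hypothesis — the data are consistent with the 13:3 ratio.

0.076; consistent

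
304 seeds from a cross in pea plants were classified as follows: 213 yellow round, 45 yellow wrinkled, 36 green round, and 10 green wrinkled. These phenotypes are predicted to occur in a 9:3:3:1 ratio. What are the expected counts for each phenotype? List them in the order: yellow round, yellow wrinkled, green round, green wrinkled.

171, 57, 57, 19

Expected counts for N = 304 under a 9:3:3:1 ratio (total parts = 16):
  yellow round: 304 × 9/16 = 171
  yellow wrinkled: 304 × 3/16 = 57
  green round: 304 × 3/16 = 57
  green wrinkled: 304 × 1/16 = 19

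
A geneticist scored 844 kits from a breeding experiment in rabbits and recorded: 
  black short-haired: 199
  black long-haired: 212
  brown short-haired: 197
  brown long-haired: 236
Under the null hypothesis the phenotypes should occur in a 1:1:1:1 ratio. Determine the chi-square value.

4.578

Under the 1:1:1:1 hypothesis (Σ ratio = 4, N = 844):
  black short-haired: 844 × 1/4 = 211
  black long-haired: 844 × 1/4 = 211
  brown short-haired: 844 × 1/4 = 211
  brown long-haired: 844 × 1/4 = 211
χ² = Σ (O − E)² / E
  black short-haired: (199 − 211)² / 211 = 0.6825
  black long-haired: (212 − 211)² / 211 = 0.0047
  brown short-haired: (197 − 211)² / 211 = 0.9289
  brown long-haired: (236 − 211)² / 211 = 2.9621
χ² = 0.6825 + 0.0047 + 0.9289 + 2.9621 = 4.5782 ≈ 4.578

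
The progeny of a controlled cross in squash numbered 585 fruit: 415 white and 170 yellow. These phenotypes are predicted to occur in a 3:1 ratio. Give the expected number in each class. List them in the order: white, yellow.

Under the 3:1 hypothesis (Σ ratio = 4, N = 585):
  white: 585 × 3/4 = 438.75
  yellow: 585 × 1/4 = 146.25

438.75, 146.25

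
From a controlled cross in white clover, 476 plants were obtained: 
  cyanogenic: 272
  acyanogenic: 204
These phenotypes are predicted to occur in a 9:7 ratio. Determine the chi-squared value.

0.154

Total ratio parts = 16. Expected numbers out of 476:
  cyanogenic: 476 × 9/16 = 267.75
  acyanogenic: 476 × 7/16 = 208.25
χ² = Σ (O − E)² / E
  cyanogenic: (272 − 267.75)² / 267.75 = 0.0675
  acyanogenic: (204 − 208.25)² / 208.25 = 0.0867
χ² = 0.0675 + 0.0867 = 0.1542 ≈ 0.154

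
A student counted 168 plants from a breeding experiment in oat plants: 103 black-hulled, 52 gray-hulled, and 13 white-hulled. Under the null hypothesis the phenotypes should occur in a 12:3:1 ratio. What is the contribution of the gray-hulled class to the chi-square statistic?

Expected counts for N = 168 under a 12:3:1 ratio (total parts = 16):
  black-hulled: 168 × 12/16 = 126
  gray-hulled: 168 × 3/16 = 31.5
  white-hulled: 168 × 1/16 = 10.5
Contribution of gray-hulled: (52 − 31.5)² / 31.5 = 13.3413

13.341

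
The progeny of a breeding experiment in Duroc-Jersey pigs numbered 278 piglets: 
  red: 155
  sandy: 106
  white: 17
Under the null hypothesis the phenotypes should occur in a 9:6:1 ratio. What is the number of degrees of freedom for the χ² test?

2

A goodness-of-fit test with 3 phenotype classes has df = 3 − 1 = 2.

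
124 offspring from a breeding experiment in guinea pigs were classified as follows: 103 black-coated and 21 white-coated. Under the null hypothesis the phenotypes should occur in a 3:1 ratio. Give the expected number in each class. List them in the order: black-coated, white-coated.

The 3:1 ratio has 4 parts, so with N = 124 the expected counts are:
  black-coated: 124 × 3/4 = 93
  white-coated: 124 × 1/4 = 31

93, 31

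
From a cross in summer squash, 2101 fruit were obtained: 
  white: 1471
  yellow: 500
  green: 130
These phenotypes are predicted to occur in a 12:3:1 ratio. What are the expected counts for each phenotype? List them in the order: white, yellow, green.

1575.75, 393.9375, 131.3125

The 12:3:1 ratio has 16 parts, so with N = 2101 the expected counts are:
  white: 2101 × 12/16 = 1575.75
  yellow: 2101 × 3/16 = 393.9375
  green: 2101 × 1/16 = 131.3125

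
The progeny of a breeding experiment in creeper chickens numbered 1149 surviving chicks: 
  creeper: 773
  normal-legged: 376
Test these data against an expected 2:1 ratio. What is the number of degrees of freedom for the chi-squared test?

A goodness-of-fit test with 2 phenotype classes has df = 2 − 1 = 1.

1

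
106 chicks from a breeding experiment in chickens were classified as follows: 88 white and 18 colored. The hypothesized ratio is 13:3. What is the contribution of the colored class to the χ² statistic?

Under the 13:3 hypothesis (Σ ratio = 16, N = 106):
  white: 106 × 13/16 = 86.125
  colored: 106 × 3/16 = 19.875
Contribution of colored: (18 − 19.875)² / 19.875 = 0.1769

0.177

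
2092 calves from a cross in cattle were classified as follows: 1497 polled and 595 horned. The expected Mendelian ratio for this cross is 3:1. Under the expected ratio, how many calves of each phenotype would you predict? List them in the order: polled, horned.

1569, 523

Under the 3:1 hypothesis (Σ ratio = 4, N = 2092):
  polled: 2092 × 3/4 = 1569
  horned: 2092 × 1/4 = 523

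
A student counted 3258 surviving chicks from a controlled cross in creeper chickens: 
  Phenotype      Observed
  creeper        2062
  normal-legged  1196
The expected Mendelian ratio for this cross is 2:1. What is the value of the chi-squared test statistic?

16.713

The 2:1 ratio has 3 parts, so with N = 3258 the expected counts are:
  creeper: 3258 × 2/3 = 2172
  normal-legged: 3258 × 1/3 = 1086
χ² = Σ (O − E)² / E
  creeper: (2062 − 2172)² / 2172 = 5.5709
  normal-legged: (1196 − 1086)² / 1086 = 11.1418
χ² = 5.5709 + 11.1418 = 16.7127 ≈ 16.713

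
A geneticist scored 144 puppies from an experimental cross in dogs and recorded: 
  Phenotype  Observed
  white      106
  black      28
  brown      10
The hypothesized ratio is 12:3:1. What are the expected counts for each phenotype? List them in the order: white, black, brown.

108, 27, 9

Expected counts for N = 144 under a 12:3:1 ratio (total parts = 16):
  white: 144 × 12/16 = 108
  black: 144 × 3/16 = 27
  brown: 144 × 1/16 = 9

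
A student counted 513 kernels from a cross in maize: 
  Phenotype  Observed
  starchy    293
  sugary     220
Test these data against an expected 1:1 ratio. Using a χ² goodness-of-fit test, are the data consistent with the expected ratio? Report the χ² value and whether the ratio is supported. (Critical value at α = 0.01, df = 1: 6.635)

Under the 1:1 hypothesis (Σ ratio = 2, N = 513):
  starchy: 513 × 1/2 = 256.5
  sugary: 513 × 1/2 = 256.5
χ² = Σ (O − E)² / E
  starchy: (293 − 256.5)² / 256.5 = 5.1940
  sugary: (220 − 256.5)² / 256.5 = 5.1940
χ² = 5.1940 + 5.1940 = 10.388
Degrees of freedom = 2 − 1 = 1; critical value at α = 0.01 is 6.635.
Since 10.388 > 6.635, we reject the null hypothesis — the data do not fit the 1:1 ratio.

10.388; not consistent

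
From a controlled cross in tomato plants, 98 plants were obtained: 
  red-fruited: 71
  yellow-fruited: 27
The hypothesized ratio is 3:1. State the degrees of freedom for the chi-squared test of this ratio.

A goodness-of-fit test with 2 phenotype classes has df = 2 − 1 = 1.

1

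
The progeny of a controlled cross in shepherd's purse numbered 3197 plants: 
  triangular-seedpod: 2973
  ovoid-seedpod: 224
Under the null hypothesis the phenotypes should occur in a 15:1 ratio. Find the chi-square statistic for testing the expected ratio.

3.123

Under the 15:1 hypothesis (Σ ratio = 16, N = 3197):
  triangular-seedpod: 3197 × 15/16 = 2997.1875
  ovoid-seedpod: 3197 × 1/16 = 199.8125
χ² = Σ (O − E)² / E
  triangular-seedpod: (2973 − 2997.1875)² / 2997.1875 = 0.1952
  ovoid-seedpod: (224 − 199.8125)² / 199.8125 = 2.9279
χ² = 0.1952 + 2.9279 = 3.1231 ≈ 3.123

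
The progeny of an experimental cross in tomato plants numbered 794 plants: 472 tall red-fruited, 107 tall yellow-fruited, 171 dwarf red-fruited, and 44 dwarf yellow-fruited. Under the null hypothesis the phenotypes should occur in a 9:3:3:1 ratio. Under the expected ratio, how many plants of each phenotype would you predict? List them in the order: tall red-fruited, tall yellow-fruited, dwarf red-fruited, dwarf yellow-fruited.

446.625, 148.875, 148.875, 49.625

Under the 9:3:3:1 hypothesis (Σ ratio = 16, N = 794):
  tall red-fruited: 794 × 9/16 = 446.625
  tall yellow-fruited: 794 × 3/16 = 148.875
  dwarf red-fruited: 794 × 3/16 = 148.875
  dwarf yellow-fruited: 794 × 1/16 = 49.625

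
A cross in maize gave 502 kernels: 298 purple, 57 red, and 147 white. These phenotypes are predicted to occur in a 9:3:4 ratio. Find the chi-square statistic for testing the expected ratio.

Under the 9:3:4 hypothesis (Σ ratio = 16, N = 502):
  purple: 502 × 9/16 = 282.375
  red: 502 × 3/16 = 94.125
  white: 502 × 4/16 = 125.5
χ² = Σ (O − E)² / E
  purple: (298 − 282.375)² / 282.375 = 0.8646
  red: (57 − 94.125)² / 94.125 = 14.6429
  white: (147 − 125.5)² / 125.5 = 3.6833
χ² = 0.8646 + 14.6429 + 3.6833 = 19.1908 ≈ 19.191

19.191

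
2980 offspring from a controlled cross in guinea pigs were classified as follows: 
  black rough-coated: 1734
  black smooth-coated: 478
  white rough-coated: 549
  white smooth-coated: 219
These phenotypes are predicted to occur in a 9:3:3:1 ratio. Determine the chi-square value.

19.588

The 9:3:3:1 ratio has 16 parts, so with N = 2980 the expected counts are:
  black rough-coated: 2980 × 9/16 = 1676.25
  black smooth-coated: 2980 × 3/16 = 558.75
  white rough-coated: 2980 × 3/16 = 558.75
  white smooth-coated: 2980 × 1/16 = 186.25
χ² = Σ (O − E)² / E
  black rough-coated: (1734 − 1676.25)² / 1676.25 = 1.9896
  black smooth-coated: (478 − 558.75)² / 558.75 = 11.6699
  white rough-coated: (549 − 558.75)² / 558.75 = 0.1701
  white smooth-coated: (219 − 186.25)² / 186.25 = 5.7587
χ² = 1.9896 + 11.6699 + 0.1701 + 5.7587 = 19.5883 ≈ 19.588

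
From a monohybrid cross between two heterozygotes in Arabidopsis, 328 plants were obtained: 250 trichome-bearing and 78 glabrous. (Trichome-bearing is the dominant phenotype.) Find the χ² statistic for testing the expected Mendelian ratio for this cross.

For a monohybrid cross between heterozygotes with complete dominance, the expected phenotypic ratio is 3:1.
Under the 3:1 hypothesis (Σ ratio = 4, N = 328):
  trichome-bearing: 328 × 3/4 = 246
  glabrous: 328 × 1/4 = 82
χ² = Σ (O − E)² / E
  trichome-bearing: (250 − 246)² / 246 = 0.0650
  glabrous: (78 − 82)² / 82 = 0.1951
χ² = 0.0650 + 0.1951 = 0.2601 ≈ 0.260

0.260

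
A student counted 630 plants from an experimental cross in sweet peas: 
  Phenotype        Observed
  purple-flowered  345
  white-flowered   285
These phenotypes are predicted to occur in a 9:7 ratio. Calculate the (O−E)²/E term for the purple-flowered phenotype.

Under the 9:7 hypothesis (Σ ratio = 16, N = 630):
  purple-flowered: 630 × 9/16 = 354.375
  white-flowered: 630 × 7/16 = 275.625
Contribution of purple-flowered: (345 − 354.375)² / 354.375 = 0.2480

0.248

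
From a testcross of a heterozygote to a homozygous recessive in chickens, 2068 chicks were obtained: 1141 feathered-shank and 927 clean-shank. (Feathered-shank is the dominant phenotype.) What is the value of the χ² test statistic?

A testcross of a heterozygote (Aa × aa) gives a 1:1 phenotypic ratio.
Under the 1:1 hypothesis (Σ ratio = 2, N = 2068):
  feathered-shank: 2068 × 1/2 = 1034
  clean-shank: 2068 × 1/2 = 1034
χ² = Σ (O − E)² / E
  feathered-shank: (1141 − 1034)² / 1034 = 11.0725
  clean-shank: (927 − 1034)² / 1034 = 11.0725
χ² = 11.0725 + 11.0725 = 22.145

22.145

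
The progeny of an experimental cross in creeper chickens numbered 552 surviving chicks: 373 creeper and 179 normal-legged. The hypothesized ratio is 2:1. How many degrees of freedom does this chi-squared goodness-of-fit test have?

1

A goodness-of-fit test with 2 phenotype classes has df = 2 − 1 = 1.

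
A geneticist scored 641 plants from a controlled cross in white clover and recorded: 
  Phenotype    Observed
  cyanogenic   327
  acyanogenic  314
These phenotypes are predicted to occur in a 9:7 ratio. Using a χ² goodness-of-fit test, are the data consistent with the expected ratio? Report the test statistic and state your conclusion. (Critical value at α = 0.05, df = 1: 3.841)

The 9:7 ratio has 16 parts, so with N = 641 the expected counts are:
  cyanogenic: 641 × 9/16 = 360.5625
  acyanogenic: 641 × 7/16 = 280.4375
χ² = Σ (O − E)² / E
  cyanogenic: (327 − 360.5625)² / 360.5625 = 3.1241
  acyanogenic: (314 − 280.4375)² / 280.4375 = 4.0167
χ² = 3.1241 + 4.0167 = 7.1408 ≈ 7.141
Degrees of freedom = 2 − 1 = 1; critical value at α = 0.05 is 3.841.
Since 7.141 > 3.841, we reject the null hypothesis — the data do not fit the 9:7 ratio.

7.141; not consistent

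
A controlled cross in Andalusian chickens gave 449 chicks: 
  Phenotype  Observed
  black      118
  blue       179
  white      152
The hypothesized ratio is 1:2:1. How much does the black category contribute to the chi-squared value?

0.295

Expected counts for N = 449 under a 1:2:1 ratio (total parts = 4):
  black: 449 × 1/4 = 112.25
  blue: 449 × 2/4 = 224.5
  white: 449 × 1/4 = 112.25
Contribution of black: (118 − 112.25)² / 112.25 = 0.2945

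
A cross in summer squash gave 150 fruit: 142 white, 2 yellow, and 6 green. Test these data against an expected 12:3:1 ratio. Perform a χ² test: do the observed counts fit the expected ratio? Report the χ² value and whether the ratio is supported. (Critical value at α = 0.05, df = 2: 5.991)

33.218; not consistent

Total ratio parts = 16. Expected numbers out of 150:
  white: 150 × 12/16 = 112.5
  yellow: 150 × 3/16 = 28.125
  green: 150 × 1/16 = 9.375
χ² = Σ (O − E)² / E
  white: (142 − 112.5)² / 112.5 = 7.7356
  yellow: (2 − 28.125)² / 28.125 = 24.2672
  green: (6 − 9.375)² / 9.375 = 1.2150
χ² = 7.7356 + 24.2672 + 1.2150 = 33.2178 ≈ 33.218
Degrees of freedom = 3 − 1 = 2; critical value at α = 0.05 is 5.991.
Since 33.218 > 5.991, we reject the null hypothesis — the data do not fit the 12:3:1 ratio.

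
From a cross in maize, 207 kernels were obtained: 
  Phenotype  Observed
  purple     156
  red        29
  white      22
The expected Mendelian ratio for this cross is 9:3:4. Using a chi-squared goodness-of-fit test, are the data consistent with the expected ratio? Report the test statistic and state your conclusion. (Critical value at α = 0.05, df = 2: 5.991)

Under the 9:3:4 hypothesis (Σ ratio = 16, N = 207):
  purple: 207 × 9/16 = 116.4375
  red: 207 × 3/16 = 38.8125
  white: 207 × 4/16 = 51.75
χ² = Σ (O − E)² / E
  purple: (156 − 116.4375)² / 116.4375 = 13.4423
  red: (29 − 38.8125)² / 38.8125 = 2.4808
  white: (22 − 51.75)² / 51.75 = 17.1027
χ² = 13.4423 + 2.4808 + 17.1027 = 33.0258 ≈ 33.026
Degrees of freedom = 3 − 1 = 2; critical value at α = 0.05 is 5.991.
Since 33.026 > 5.991, we reject the null hypothesis — the data do not fit the 9:3:4 ratio.

33.026; not consistent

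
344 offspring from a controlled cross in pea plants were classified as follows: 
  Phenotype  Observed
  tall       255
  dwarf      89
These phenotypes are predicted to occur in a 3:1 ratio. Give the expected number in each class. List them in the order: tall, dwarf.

Expected counts for N = 344 under a 3:1 ratio (total parts = 4):
  tall: 344 × 3/4 = 258
  dwarf: 344 × 1/4 = 86

258, 86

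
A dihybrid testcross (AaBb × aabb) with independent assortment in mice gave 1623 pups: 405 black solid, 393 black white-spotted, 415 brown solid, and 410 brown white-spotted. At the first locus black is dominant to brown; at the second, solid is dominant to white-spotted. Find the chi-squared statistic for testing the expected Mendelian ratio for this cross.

0.657

A dihybrid testcross with independent assortment gives a 1:1:1:1 ratio.
Under the 1:1:1:1 hypothesis (Σ ratio = 4, N = 1623):
  black solid: 1623 × 1/4 = 405.75
  black white-spotted: 1623 × 1/4 = 405.75
  brown solid: 1623 × 1/4 = 405.75
  brown white-spotted: 1623 × 1/4 = 405.75
χ² = Σ (O − E)² / E
  black solid: (405 − 405.75)² / 405.75 = 0.0014
  black white-spotted: (393 − 405.75)² / 405.75 = 0.4006
  brown solid: (415 − 405.75)² / 405.75 = 0.2109
  brown white-spotted: (410 − 405.75)² / 405.75 = 0.0445
χ² = 0.0014 + 0.4006 + 0.2109 + 0.0445 = 0.6574 ≈ 0.657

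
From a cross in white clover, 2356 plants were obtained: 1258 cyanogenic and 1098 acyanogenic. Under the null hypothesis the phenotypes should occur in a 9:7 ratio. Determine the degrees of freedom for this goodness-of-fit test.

1

A goodness-of-fit test with 2 phenotype classes has df = 2 − 1 = 1.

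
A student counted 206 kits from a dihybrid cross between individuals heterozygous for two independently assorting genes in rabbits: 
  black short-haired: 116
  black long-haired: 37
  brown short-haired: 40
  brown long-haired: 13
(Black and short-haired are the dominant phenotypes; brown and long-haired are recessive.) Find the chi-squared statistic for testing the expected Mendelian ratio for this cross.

A dihybrid F₂ with independent assortment and complete dominance at both loci gives a 9:3:3:1 phenotypic ratio.
The 9:3:3:1 ratio has 16 parts, so with N = 206 the expected counts are:
  black short-haired: 206 × 9/16 = 115.875
  black long-haired: 206 × 3/16 = 38.625
  brown short-haired: 206 × 3/16 = 38.625
  brown long-haired: 206 × 1/16 = 12.875
χ² = Σ (O − E)² / E
  black short-haired: (116 − 115.875)² / 115.875 = 0.0001
  black long-haired: (37 − 38.625)² / 38.625 = 0.0684
  brown short-haired: (40 − 38.625)² / 38.625 = 0.0489
  brown long-haired: (13 − 12.875)² / 12.875 = 0.0012
χ² = 0.0001 + 0.0684 + 0.0489 + 0.0012 = 0.1186 ≈ 0.119

0.119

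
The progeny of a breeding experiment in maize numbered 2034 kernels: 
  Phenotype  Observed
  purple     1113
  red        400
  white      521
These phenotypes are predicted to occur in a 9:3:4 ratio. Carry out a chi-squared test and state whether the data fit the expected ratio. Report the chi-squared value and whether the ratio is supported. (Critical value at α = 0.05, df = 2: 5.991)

Total ratio parts = 16. Expected numbers out of 2034:
  purple: 2034 × 9/16 = 1144.125
  red: 2034 × 3/16 = 381.375
  white: 2034 × 4/16 = 508.5
χ² = Σ (O − E)² / E
  purple: (1113 − 1144.125)² / 1144.125 = 0.8467
  red: (400 − 381.375)² / 381.375 = 0.9096
  white: (521 − 508.5)² / 508.5 = 0.3073
χ² = 0.8467 + 0.9096 + 0.3073 = 2.0636 ≈ 2.064
Degrees of freedom = 3 − 1 = 2; critical value at α = 0.05 is 5.991.
Since 2.064 < 5.991, we fail to reject the null hypothesis — the data are consistent with the 9:3:4 ratio.

2.064; consistent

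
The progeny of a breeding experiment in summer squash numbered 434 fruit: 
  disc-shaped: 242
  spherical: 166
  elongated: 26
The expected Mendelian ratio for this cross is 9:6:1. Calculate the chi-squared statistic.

0.130

Expected counts for N = 434 under a 9:6:1 ratio (total parts = 16):
  disc-shaped: 434 × 9/16 = 244.125
  spherical: 434 × 6/16 = 162.75
  elongated: 434 × 1/16 = 27.125
χ² = Σ (O − E)² / E
  disc-shaped: (242 − 244.125)² / 244.125 = 0.0185
  spherical: (166 − 162.75)² / 162.75 = 0.0649
  elongated: (26 − 27.125)² / 27.125 = 0.0467
χ² = 0.0185 + 0.0649 + 0.0467 = 0.1301 ≈ 0.130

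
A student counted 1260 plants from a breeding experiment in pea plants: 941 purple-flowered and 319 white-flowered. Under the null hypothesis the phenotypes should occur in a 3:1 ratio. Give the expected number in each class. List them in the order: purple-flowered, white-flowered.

Expected counts for N = 1260 under a 3:1 ratio (total parts = 4):
  purple-flowered: 1260 × 3/4 = 945
  white-flowered: 1260 × 1/4 = 315

945, 315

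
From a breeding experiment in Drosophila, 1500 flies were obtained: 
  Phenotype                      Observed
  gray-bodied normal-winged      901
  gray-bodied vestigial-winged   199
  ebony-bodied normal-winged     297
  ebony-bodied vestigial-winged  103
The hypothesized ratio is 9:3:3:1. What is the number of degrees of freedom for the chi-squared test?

3

A goodness-of-fit test with 4 phenotype classes has df = 4 − 1 = 3.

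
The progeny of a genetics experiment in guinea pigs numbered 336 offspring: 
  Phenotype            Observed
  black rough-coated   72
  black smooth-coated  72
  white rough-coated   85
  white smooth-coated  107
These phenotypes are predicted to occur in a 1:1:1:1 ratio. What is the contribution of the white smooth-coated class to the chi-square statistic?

6.298

Under the 1:1:1:1 hypothesis (Σ ratio = 4, N = 336):
  black rough-coated: 336 × 1/4 = 84
  black smooth-coated: 336 × 1/4 = 84
  white rough-coated: 336 × 1/4 = 84
  white smooth-coated: 336 × 1/4 = 84
Contribution of white smooth-coated: (107 − 84)² / 84 = 6.2976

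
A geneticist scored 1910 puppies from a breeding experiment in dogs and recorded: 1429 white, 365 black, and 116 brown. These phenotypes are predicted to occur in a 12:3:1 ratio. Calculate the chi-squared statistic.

0.236

The 12:3:1 ratio has 16 parts, so with N = 1910 the expected counts are:
  white: 1910 × 12/16 = 1432.5
  black: 1910 × 3/16 = 358.125
  brown: 1910 × 1/16 = 119.375
χ² = Σ (O − E)² / E
  white: (1429 − 1432.5)² / 1432.5 = 0.0086
  black: (365 − 358.125)² / 358.125 = 0.1320
  brown: (116 − 119.375)² / 119.375 = 0.0954
χ² = 0.0086 + 0.1320 + 0.0954 = 0.236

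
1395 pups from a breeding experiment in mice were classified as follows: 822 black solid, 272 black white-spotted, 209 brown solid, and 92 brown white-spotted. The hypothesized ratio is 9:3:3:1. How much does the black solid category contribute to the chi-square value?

Under the 9:3:3:1 hypothesis (Σ ratio = 16, N = 1395):
  black solid: 1395 × 9/16 = 784.6875
  black white-spotted: 1395 × 3/16 = 261.5625
  brown solid: 1395 × 3/16 = 261.5625
  brown white-spotted: 1395 × 1/16 = 87.1875
Contribution of black solid: (822 − 784.6875)² / 784.6875 = 1.7742

1.774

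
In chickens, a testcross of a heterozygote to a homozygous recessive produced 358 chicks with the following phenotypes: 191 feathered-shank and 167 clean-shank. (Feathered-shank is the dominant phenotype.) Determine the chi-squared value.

1.609

A testcross of a heterozygote (Aa × aa) gives a 1:1 phenotypic ratio.
The 1:1 ratio has 2 parts, so with N = 358 the expected counts are:
  feathered-shank: 358 × 1/2 = 179
  clean-shank: 358 × 1/2 = 179
χ² = Σ (O − E)² / E
  feathered-shank: (191 − 179)² / 179 = 0.8045
  clean-shank: (167 − 179)² / 179 = 0.8045
χ² = 0.8045 + 0.8045 = 1.609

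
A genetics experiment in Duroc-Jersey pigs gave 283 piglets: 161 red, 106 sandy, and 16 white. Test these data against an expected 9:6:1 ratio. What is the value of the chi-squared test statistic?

Expected counts for N = 283 under a 9:6:1 ratio (total parts = 16):
  red: 283 × 9/16 = 159.1875
  sandy: 283 × 6/16 = 106.125
  white: 283 × 1/16 = 17.6875
χ² = Σ (O − E)² / E
  red: (161 − 159.1875)² / 159.1875 = 0.0206
  sandy: (106 − 106.125)² / 106.125 = 0.0001
  white: (16 − 17.6875)² / 17.6875 = 0.1610
χ² = 0.0206 + 0.0001 + 0.1610 = 0.1817 ≈ 0.182

0.182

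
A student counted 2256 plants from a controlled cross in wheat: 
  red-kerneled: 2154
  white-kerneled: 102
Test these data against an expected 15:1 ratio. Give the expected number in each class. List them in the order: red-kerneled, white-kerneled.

Expected counts for N = 2256 under a 15:1 ratio (total parts = 16):
  red-kerneled: 2256 × 15/16 = 2115
  white-kerneled: 2256 × 1/16 = 141

2115, 141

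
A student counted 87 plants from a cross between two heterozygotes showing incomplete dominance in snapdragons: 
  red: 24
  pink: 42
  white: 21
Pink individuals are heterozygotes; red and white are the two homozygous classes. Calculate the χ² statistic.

With incomplete dominance, a heterozygote × heterozygote cross gives a 1:2:1 phenotypic ratio.
Under the 1:2:1 hypothesis (Σ ratio = 4, N = 87):
  red: 87 × 1/4 = 21.75
  pink: 87 × 2/4 = 43.5
  white: 87 × 1/4 = 21.75
χ² = Σ (O − E)² / E
  red: (24 − 21.75)² / 21.75 = 0.2328
  pink: (42 − 43.5)² / 43.5 = 0.0517
  white: (21 − 21.75)² / 21.75 = 0.0259
χ² = 0.2328 + 0.0517 + 0.0259 = 0.3104 ≈ 0.310

0.310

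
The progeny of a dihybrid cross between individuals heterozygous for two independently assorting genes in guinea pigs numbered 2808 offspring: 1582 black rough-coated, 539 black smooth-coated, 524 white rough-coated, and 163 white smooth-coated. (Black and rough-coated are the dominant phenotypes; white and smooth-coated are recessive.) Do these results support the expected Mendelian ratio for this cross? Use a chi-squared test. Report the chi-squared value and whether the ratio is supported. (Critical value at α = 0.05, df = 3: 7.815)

1.203; consistent

A dihybrid F₂ with independent assortment and complete dominance at both loci gives a 9:3:3:1 phenotypic ratio.
Under the 9:3:3:1 hypothesis (Σ ratio = 16, N = 2808):
  black rough-coated: 2808 × 9/16 = 1579.5
  black smooth-coated: 2808 × 3/16 = 526.5
  white rough-coated: 2808 × 3/16 = 526.5
  white smooth-coated: 2808 × 1/16 = 175.5
χ² = Σ (O − E)² / E
  black rough-coated: (1582 − 1579.5)² / 1579.5 = 0.0040
  black smooth-coated: (539 − 526.5)² / 526.5 = 0.2968
  white rough-coated: (524 − 526.5)² / 526.5 = 0.0119
  white smooth-coated: (163 − 175.5)² / 175.5 = 0.8903
χ² = 0.0040 + 0.2968 + 0.0119 + 0.8903 = 1.203
Degrees of freedom = 4 − 1 = 3; critical value at α = 0.05 is 7.815.
Since 1.203 < 7.815, we fail to reject the null hypothesis — the data are consistent with the 9:3:3:1 ratio.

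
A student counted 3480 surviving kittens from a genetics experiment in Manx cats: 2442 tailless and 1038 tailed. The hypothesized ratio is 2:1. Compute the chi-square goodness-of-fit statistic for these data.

19.247

Total ratio parts = 3. Expected numbers out of 3480:
  tailless: 3480 × 2/3 = 2320
  tailed: 3480 × 1/3 = 1160
χ² = Σ (O − E)² / E
  tailless: (2442 − 2320)² / 2320 = 6.4155
  tailed: (1038 − 1160)² / 1160 = 12.8310
χ² = 6.4155 + 12.8310 = 19.2465 ≈ 19.247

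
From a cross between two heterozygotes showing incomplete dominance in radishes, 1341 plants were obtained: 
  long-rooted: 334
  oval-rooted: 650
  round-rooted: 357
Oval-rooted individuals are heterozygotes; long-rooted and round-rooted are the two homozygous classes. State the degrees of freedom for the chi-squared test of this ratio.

2

With incomplete dominance, a heterozygote × heterozygote cross gives a 1:2:1 phenotypic ratio.
A goodness-of-fit test with 3 phenotype classes has df = 3 − 1 = 2.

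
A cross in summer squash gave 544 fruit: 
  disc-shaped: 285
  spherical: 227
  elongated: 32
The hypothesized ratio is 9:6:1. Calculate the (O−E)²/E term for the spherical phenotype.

2.593

Under the 9:6:1 hypothesis (Σ ratio = 16, N = 544):
  disc-shaped: 544 × 9/16 = 306
  spherical: 544 × 6/16 = 204
  elongated: 544 × 1/16 = 34
Contribution of spherical: (227 − 204)² / 204 = 2.5931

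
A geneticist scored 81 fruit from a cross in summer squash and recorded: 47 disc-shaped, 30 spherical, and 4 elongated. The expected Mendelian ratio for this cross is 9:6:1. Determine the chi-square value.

Total ratio parts = 16. Expected numbers out of 81:
  disc-shaped: 81 × 9/16 = 45.5625
  spherical: 81 × 6/16 = 30.375
  elongated: 81 × 1/16 = 5.0625
χ² = Σ (O − E)² / E
  disc-shaped: (47 − 45.5625)² / 45.5625 = 0.0454
  spherical: (30 − 30.375)² / 30.375 = 0.0046
  elongated: (4 − 5.0625)² / 5.0625 = 0.2230
χ² = 0.0454 + 0.0046 + 0.2230 = 0.273

0.273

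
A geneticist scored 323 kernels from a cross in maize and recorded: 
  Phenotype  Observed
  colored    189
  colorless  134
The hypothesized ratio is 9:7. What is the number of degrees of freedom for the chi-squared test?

1

A goodness-of-fit test with 2 phenotype classes has df = 2 − 1 = 1.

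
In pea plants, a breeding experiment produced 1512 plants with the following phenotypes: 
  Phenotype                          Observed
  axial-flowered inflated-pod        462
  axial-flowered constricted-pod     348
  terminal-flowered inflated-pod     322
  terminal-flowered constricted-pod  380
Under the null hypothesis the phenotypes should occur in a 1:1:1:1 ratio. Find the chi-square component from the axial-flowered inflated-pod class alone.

18.667

Expected counts for N = 1512 under a 1:1:1:1 ratio (total parts = 4):
  axial-flowered inflated-pod: 1512 × 1/4 = 378
  axial-flowered constricted-pod: 1512 × 1/4 = 378
  terminal-flowered inflated-pod: 1512 × 1/4 = 378
  terminal-flowered constricted-pod: 1512 × 1/4 = 378
Contribution of axial-flowered inflated-pod: (462 − 378)² / 378 = 18.6667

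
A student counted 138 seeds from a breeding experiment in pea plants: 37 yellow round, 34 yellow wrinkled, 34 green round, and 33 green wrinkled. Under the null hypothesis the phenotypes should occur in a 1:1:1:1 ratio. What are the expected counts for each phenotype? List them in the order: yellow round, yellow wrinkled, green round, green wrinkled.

34.5, 34.5, 34.5, 34.5

The 1:1:1:1 ratio has 4 parts, so with N = 138 the expected counts are:
  yellow round: 138 × 1/4 = 34.5
  yellow wrinkled: 138 × 1/4 = 34.5
  green round: 138 × 1/4 = 34.5
  green wrinkled: 138 × 1/4 = 34.5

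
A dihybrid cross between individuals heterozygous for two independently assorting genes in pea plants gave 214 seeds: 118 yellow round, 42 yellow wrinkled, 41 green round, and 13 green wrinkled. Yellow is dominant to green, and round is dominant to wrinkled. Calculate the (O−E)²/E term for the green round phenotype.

0.019

A dihybrid F₂ with independent assortment and complete dominance at both loci gives a 9:3:3:1 phenotypic ratio.
Expected counts for N = 214 under a 9:3:3:1 ratio (total parts = 16):
  yellow round: 214 × 9/16 = 120.375
  yellow wrinkled: 214 × 3/16 = 40.125
  green round: 214 × 3/16 = 40.125
  green wrinkled: 214 × 1/16 = 13.375
Contribution of green round: (41 − 40.125)² / 40.125 = 0.0191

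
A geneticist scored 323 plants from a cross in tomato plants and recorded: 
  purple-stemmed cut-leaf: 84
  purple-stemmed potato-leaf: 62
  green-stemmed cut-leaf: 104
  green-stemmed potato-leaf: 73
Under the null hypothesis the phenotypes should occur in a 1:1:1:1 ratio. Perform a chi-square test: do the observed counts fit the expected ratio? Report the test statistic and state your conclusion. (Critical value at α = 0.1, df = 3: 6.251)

11.923; not consistent

Under the 1:1:1:1 hypothesis (Σ ratio = 4, N = 323):
  purple-stemmed cut-leaf: 323 × 1/4 = 80.75
  purple-stemmed potato-leaf: 323 × 1/4 = 80.75
  green-stemmed cut-leaf: 323 × 1/4 = 80.75
  green-stemmed potato-leaf: 323 × 1/4 = 80.75
χ² = Σ (O − E)² / E
  purple-stemmed cut-leaf: (84 − 80.75)² / 80.75 = 0.1308
  purple-stemmed potato-leaf: (62 − 80.75)² / 80.75 = 4.3537
  green-stemmed cut-leaf: (104 − 80.75)² / 80.75 = 6.6943
  green-stemmed potato-leaf: (73 − 80.75)² / 80.75 = 0.7438
χ² = 0.1308 + 4.3537 + 6.6943 + 0.7438 = 11.9226 ≈ 11.923
Degrees of freedom = 4 − 1 = 3; critical value at α = 0.1 is 6.251.
Since 11.923 > 6.251, we reject the null hypothesis — the data do not fit the 1:1:1:1 ratio.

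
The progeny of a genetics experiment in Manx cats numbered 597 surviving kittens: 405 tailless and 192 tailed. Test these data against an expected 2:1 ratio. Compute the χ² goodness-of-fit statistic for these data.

Under the 2:1 hypothesis (Σ ratio = 3, N = 597):
  tailless: 597 × 2/3 = 398
  tailed: 597 × 1/3 = 199
χ² = Σ (O − E)² / E
  tailless: (405 − 398)² / 398 = 0.1231
  tailed: (192 − 199)² / 199 = 0.2462
χ² = 0.1231 + 0.2462 = 0.3693 ≈ 0.369

0.369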